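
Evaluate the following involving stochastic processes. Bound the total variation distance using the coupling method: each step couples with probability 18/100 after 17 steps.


TV distance bound <= (1-delta)^n
= (1 - 0.1800)^17
= 0.8200^17
= 0.0343

0.0343


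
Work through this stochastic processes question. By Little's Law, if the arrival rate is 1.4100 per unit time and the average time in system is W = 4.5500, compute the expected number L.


Little's Law: L = lambda * W
= 1.4100 * 4.5500
= 6.4155

6.4155


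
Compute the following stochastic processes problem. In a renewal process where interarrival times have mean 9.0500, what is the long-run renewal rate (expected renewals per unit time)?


Long-run renewal rate = 1/E(X)
= 1/9.0500
= 0.1105

0.1105


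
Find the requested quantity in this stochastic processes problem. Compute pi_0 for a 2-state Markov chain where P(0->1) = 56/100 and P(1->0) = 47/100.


Stationary distribution: pi_0 = p10/(p01+p10), pi_1 = p01/(p01+p10)
p01 = 0.5600, p10 = 0.4700
pi_0 = 0.4563

0.4563


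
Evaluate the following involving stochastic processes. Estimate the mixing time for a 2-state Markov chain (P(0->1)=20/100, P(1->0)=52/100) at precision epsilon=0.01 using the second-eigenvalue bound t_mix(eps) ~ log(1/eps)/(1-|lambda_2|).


lambda_2 = |1 - p01 - p10| = |1 - 0.2000 - 0.5200| = 0.2800
t_mix ~ log(1/eps)/(1 - |lambda_2|)
= log(100)/(1 - 0.2800) = 4.6052/0.7200
= 6.3961

6.3961


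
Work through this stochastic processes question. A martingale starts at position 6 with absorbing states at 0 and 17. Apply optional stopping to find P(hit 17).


By optional stopping theorem: E(M at tau) = M(0) = 6
P(hit 17)*17 + P(hit 0)*0 = 6
P(hit 17) = (6 - 0)/(17 - 0) = 6/17 = 0.3529

0.3529


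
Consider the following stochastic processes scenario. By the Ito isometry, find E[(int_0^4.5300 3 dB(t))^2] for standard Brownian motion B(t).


By Ito isometry: E[(int f dB)^2] = int f^2 dt
= 3^2 * 4.5300
= 9 * 4.5300 = 40.7700

40.7700


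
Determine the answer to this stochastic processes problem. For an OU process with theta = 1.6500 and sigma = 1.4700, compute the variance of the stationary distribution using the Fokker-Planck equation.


Stationary variance = sigma^2 / (2*theta)
= 1.4700^2 / (2*1.6500)
= 2.1609 / 3.3000
= 0.6548

0.6548


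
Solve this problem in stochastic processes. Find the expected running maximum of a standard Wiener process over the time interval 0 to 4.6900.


E(max B(s)) = sqrt(2t/pi)
= sqrt(2*4.6900/pi)
= sqrt(2.9857)
= 1.7279

1.7279


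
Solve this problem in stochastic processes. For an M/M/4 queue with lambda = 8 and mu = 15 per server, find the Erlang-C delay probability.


a = lambda/mu = 0.5333
rho = a/c = 0.1333
Erlang-C formula applied:
C(c,a) = 0.0023

0.0023


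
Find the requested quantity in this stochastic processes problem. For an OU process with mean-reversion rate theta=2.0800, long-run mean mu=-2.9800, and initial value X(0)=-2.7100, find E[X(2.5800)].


E[X(t)] = mu + (X(0) - mu)*exp(-theta*t)
= -2.9800 + (-2.7100 - -2.9800)*exp(-2.0800*2.5800)
= -2.9800 + 0.2700 * 0.0047
= -2.9787

-2.9787


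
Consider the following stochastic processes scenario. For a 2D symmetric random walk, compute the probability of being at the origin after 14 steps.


P = C(14,7)^2 / 4^14
= 3432^2 / 268435456
= 11778624 / 268435456
= 0.0439

0.0439


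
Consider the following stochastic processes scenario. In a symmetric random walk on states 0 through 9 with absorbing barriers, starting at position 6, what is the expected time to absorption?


For symmetric RW on 0,...,N with absorbing barriers, E(i) = i*(N-i)
E(6) = 6 * 3 = 18

18


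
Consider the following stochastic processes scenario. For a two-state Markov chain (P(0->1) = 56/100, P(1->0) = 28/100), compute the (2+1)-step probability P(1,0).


P^3 = P^2 * P^1
Computing via matrix multiplication of the transition matrix.
Entry (1,0) of P^3 = 0.3320

0.3320


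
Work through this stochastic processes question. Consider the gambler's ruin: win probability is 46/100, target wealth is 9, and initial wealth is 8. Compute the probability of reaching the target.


Gambler's ruin formula:
r = q/p = 0.5400/0.4600 = 1.1739
P(win) = (1 - r^i)/(1 - r^N)
= (1 - 1.1739^8)/(1 - 1.1739^9)
= 0.8060

0.8060


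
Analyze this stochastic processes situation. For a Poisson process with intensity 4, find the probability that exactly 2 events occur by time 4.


P(N(t)=k) = (lambda*t)^k * exp(-lambda*t) / k!
lambda*t = 16
= 16^2 * exp(-16) / 2!
= 256 * 1.1254e-07 / 2
= 1.4405e-05

1.4405e-05


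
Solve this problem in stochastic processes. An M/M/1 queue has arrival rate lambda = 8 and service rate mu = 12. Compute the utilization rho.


rho = lambda/mu
= 8/12
= 0.6667

0.6667


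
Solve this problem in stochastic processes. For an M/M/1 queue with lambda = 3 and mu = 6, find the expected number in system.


rho = 3/6 = 0.5000
L = rho/(1-rho)
= 0.5000/0.5000
= 1.0000

1.0000


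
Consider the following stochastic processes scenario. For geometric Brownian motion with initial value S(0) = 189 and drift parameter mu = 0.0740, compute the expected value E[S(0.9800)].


E[S(t)] = S(0) * exp(mu * t)
= 189 * exp(0.0740 * 0.9800)
= 189 * 1.0752
= 203.2155

203.2155


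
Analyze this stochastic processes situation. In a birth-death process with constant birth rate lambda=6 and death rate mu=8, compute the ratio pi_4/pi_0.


For birth-death process, pi_n/pi_0 = (lambda/mu)^n
= (6/8)^4
= 0.3164

0.3164


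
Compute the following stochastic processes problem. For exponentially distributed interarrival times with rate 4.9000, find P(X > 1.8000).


P(X > t) = exp(-lambda * t)
= exp(-4.9000 * 1.8000)
= exp(-8.8200) = 1.4775e-04

1.4775e-04


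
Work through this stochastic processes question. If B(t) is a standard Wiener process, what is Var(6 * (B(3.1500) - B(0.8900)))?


Var(alpha*(B(t)-B(s))) = alpha^2 * (t-s)
= 6^2 * (3.1500 - 0.8900)
= 36 * 2.2600
= 81.3600

81.3600


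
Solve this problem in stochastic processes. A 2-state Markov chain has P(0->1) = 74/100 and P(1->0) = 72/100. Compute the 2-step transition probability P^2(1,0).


Computing P^2 by matrix multiplication.
P = [[0.2600, 0.7400], [0.7200, 0.2800]]
After raising P to the power 2:
P^2(1,0) = 0.3888

0.3888


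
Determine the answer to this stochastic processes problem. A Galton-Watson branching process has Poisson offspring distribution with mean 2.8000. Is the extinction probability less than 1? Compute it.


Since mu = 2.8000 > 1, extinction prob q < 1.
Solve s = exp(mu*(s-1)) iteratively.
q = 0.0750

0.0750


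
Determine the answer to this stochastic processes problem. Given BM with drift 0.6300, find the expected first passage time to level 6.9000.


Expected first passage time = a/mu
= 6.9000/0.6300
= 10.9524

10.9524


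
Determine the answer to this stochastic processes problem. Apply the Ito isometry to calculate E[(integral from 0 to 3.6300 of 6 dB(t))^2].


By Ito isometry: E[(int f dB)^2] = int f^2 dt
= 6^2 * 3.6300
= 36 * 3.6300 = 130.6800

130.6800


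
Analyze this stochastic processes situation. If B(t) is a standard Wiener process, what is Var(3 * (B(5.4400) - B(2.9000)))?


Var(alpha*(B(t)-B(s))) = alpha^2 * (t-s)
= 3^2 * (5.4400 - 2.9000)
= 9 * 2.5400
= 22.8600

22.8600


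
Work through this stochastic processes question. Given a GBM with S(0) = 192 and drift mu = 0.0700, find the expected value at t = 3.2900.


E[S(t)] = S(0) * exp(mu * t)
= 192 * exp(0.0700 * 3.2900)
= 192 * 1.2590
= 241.7237

241.7237


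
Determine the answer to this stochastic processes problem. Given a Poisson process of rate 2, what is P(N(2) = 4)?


P(N(t)=k) = (lambda*t)^k * exp(-lambda*t) / k!
lambda*t = 4
= 4^4 * exp(-4) / 4!
= 256 * 0.0183 / 24
= 0.1954

0.1954


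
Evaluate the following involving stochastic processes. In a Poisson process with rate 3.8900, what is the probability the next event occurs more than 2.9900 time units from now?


P(X > t) = exp(-lambda * t)
= exp(-3.8900 * 2.9900)
= exp(-11.6311) = 8.8854e-06

8.8854e-06


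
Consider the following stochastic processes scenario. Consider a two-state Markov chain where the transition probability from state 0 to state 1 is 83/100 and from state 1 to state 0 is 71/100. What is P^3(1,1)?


Computing P^3 by matrix multiplication.
P = [[0.1700, 0.8300], [0.7100, 0.2900]]
After raising P to the power 3:
P^3(1,1) = 0.4664

0.4664


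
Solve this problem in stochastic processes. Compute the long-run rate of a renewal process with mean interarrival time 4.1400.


Long-run renewal rate = 1/E(X)
= 1/4.1400
= 0.2415

0.2415


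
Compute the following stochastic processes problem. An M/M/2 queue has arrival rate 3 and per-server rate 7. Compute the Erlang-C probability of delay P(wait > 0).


a = lambda/mu = 0.4286
rho = a/c = 0.2143
Erlang-C formula applied:
C(c,a) = 0.0756

0.0756


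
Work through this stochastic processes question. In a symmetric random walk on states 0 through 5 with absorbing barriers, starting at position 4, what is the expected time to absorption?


For symmetric RW on 0,...,N with absorbing barriers, E(i) = i*(N-i)
E(4) = 4 * 1 = 4

4


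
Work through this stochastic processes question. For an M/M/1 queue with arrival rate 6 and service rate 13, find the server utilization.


rho = lambda/mu
= 6/13
= 0.4615

0.4615


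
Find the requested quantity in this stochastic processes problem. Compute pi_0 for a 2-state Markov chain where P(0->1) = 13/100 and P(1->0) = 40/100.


Stationary distribution: pi_0 = p10/(p01+p10), pi_1 = p01/(p01+p10)
p01 = 0.1300, p10 = 0.4000
pi_0 = 0.7547

0.7547


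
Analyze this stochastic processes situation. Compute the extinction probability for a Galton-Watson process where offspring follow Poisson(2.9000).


Since mu = 2.9000 > 1, extinction prob q < 1.
Solve s = exp(mu*(s-1)) iteratively.
q = 0.0668

0.0668


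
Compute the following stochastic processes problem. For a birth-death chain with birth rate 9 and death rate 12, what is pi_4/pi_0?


For birth-death process, pi_n/pi_0 = (lambda/mu)^n
= (9/12)^4
= 0.3164

0.3164


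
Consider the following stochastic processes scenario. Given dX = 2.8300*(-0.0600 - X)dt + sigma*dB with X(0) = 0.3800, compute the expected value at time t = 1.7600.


E[X(t)] = mu + (X(0) - mu)*exp(-theta*t)
= -0.0600 + (0.3800 - -0.0600)*exp(-2.8300*1.7600)
= -0.0600 + 0.4400 * 0.0069
= -0.0570

-0.0570


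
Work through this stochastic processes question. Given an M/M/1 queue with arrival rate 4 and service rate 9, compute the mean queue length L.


rho = 4/9 = 0.4444
L = rho/(1-rho)
= 0.4444/0.5556
= 0.8000

0.8000


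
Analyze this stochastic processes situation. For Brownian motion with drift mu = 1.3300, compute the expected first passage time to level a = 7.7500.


Expected first passage time = a/mu
= 7.7500/1.3300
= 5.8271

5.8271


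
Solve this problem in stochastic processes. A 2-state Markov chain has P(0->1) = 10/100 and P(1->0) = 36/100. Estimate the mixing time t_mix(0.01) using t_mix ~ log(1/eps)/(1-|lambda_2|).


lambda_2 = |1 - p01 - p10| = |1 - 0.1000 - 0.3600| = 0.5400
t_mix ~ log(1/eps)/(1 - |lambda_2|)
= log(100)/(1 - 0.5400) = 4.6052/0.4600
= 10.0112

10.0112


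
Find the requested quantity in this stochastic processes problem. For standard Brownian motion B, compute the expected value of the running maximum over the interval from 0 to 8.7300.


E(max B(s)) = sqrt(2t/pi)
= sqrt(2*8.7300/pi)
= sqrt(5.5577)
= 2.3575

2.3575


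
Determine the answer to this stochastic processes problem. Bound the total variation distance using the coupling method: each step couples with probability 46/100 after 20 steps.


TV distance bound <= (1-delta)^n
= (1 - 0.4600)^20
= 0.5400^20
= 4.4450e-06

4.4450e-06


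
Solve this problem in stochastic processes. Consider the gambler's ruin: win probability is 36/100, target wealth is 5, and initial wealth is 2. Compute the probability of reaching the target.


Gambler's ruin formula:
r = q/p = 0.6400/0.3600 = 1.7778
P(win) = (1 - r^i)/(1 - r^N)
= (1 - 1.7778^2)/(1 - 1.7778^5)
= 0.1289

0.1289


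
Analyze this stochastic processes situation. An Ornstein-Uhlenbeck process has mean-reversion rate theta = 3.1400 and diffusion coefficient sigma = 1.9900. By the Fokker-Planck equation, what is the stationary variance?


Stationary variance = sigma^2 / (2*theta)
= 1.9900^2 / (2*3.1400)
= 3.9601 / 6.2800
= 0.6306

0.6306


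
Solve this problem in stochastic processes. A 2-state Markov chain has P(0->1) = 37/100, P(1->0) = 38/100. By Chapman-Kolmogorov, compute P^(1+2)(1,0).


P^3 = P^1 * P^2
Computing via matrix multiplication of the transition matrix.
Entry (1,0) of P^3 = 0.4987

0.4987


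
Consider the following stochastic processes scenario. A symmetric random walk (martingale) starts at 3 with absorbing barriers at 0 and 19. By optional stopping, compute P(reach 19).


By optional stopping theorem: E(M at tau) = M(0) = 3
P(hit 19)*19 + P(hit 0)*0 = 3
P(hit 19) = (3 - 0)/(19 - 0) = 3/19 = 0.1579

0.1579


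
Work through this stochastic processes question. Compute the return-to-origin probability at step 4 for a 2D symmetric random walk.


P = C(4,2)^2 / 4^4
= 6^2 / 256
= 36 / 256
= 0.1406

0.1406


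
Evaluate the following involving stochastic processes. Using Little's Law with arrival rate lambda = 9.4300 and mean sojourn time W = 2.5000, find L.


Little's Law: L = lambda * W
= 9.4300 * 2.5000
= 23.5750

23.5750


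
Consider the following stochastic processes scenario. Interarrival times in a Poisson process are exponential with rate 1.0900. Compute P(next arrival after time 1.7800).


P(X > t) = exp(-lambda * t)
= exp(-1.0900 * 1.7800)
= exp(-1.9402) = 0.1437

0.1437


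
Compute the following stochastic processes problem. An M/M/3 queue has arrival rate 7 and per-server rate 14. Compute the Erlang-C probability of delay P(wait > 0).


a = lambda/mu = 0.5000
rho = a/c = 0.1667
Erlang-C formula applied:
C(c,a) = 0.0152

0.0152


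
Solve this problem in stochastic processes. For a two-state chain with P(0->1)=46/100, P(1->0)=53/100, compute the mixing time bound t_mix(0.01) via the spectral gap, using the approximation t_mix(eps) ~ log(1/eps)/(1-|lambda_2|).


lambda_2 = |1 - p01 - p10| = |1 - 0.4600 - 0.5300| = 0.0100
t_mix ~ log(1/eps)/(1 - |lambda_2|)
= log(100)/(1 - 0.0100) = 4.6052/0.9900
= 4.6517

4.6517


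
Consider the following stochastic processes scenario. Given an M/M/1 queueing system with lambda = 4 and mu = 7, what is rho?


rho = lambda/mu
= 4/7
= 0.5714

0.5714


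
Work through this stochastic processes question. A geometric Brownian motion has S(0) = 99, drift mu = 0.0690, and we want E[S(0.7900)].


E[S(t)] = S(0) * exp(mu * t)
= 99 * exp(0.0690 * 0.7900)
= 99 * 1.0560
= 104.5463

104.5463


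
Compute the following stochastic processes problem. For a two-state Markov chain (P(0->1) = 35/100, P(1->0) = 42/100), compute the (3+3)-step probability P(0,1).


P^6 = P^3 * P^3
Computing via matrix multiplication of the transition matrix.
Entry (0,1) of P^6 = 0.4545

0.4545


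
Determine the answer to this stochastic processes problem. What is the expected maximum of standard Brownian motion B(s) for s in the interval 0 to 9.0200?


E(max B(s)) = sqrt(2t/pi)
= sqrt(2*9.0200/pi)
= sqrt(5.7423)
= 2.3963

2.3963


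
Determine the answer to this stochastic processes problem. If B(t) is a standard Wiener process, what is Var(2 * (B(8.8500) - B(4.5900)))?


Var(alpha*(B(t)-B(s))) = alpha^2 * (t-s)
= 2^2 * (8.8500 - 4.5900)
= 4 * 4.2600
= 17.0400

17.0400


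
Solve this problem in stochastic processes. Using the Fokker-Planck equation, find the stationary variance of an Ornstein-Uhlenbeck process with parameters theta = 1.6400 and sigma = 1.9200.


Stationary variance = sigma^2 / (2*theta)
= 1.9200^2 / (2*1.6400)
= 3.6864 / 3.2800
= 1.1239

1.1239


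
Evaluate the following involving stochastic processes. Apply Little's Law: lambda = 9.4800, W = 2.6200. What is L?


Little's Law: L = lambda * W
= 9.4800 * 2.6200
= 24.8376

24.8376


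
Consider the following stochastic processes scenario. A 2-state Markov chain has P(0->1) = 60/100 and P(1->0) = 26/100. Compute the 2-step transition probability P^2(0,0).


Computing P^2 by matrix multiplication.
P = [[0.4000, 0.6000], [0.2600, 0.7400]]
After raising P to the power 2:
P^2(0,0) = 0.3160

0.3160


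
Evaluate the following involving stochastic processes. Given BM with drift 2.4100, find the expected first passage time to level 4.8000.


Expected first passage time = a/mu
= 4.8000/2.4100
= 1.9917

1.9917


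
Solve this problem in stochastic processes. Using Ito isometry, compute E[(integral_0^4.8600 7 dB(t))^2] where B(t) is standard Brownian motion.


By Ito isometry: E[(int f dB)^2] = int f^2 dt
= 7^2 * 4.8600
= 49 * 4.8600 = 238.1400

238.1400


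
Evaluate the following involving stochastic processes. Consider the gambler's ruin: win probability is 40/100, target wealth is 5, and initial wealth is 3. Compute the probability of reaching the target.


Gambler's ruin formula:
r = q/p = 0.6000/0.4000 = 1.5000
P(win) = (1 - r^i)/(1 - r^N)
= (1 - 1.5000^3)/(1 - 1.5000^5)
= 0.3602

0.3602


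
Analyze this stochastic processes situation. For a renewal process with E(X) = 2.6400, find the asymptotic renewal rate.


Long-run renewal rate = 1/E(X)
= 1/2.6400
= 0.3788

0.3788


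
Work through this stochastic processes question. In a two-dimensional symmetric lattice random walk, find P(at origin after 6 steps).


P = C(6,3)^2 / 4^6
= 20^2 / 4096
= 400 / 4096
= 0.0977

0.0977


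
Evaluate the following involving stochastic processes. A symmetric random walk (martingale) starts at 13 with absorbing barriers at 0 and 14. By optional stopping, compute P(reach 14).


By optional stopping theorem: E(M at tau) = M(0) = 13
P(hit 14)*14 + P(hit 0)*0 = 13
P(hit 14) = (13 - 0)/(14 - 0) = 13/14 = 0.9286

0.9286


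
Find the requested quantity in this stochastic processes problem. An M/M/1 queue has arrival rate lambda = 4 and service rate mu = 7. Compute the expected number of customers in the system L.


rho = 4/7 = 0.5714
L = rho/(1-rho)
= 0.5714/0.4286
= 1.3333

1.3333


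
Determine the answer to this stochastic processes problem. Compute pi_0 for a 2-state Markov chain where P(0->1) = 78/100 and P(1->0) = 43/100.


Stationary distribution: pi_0 = p10/(p01+p10), pi_1 = p01/(p01+p10)
p01 = 0.7800, p10 = 0.4300
pi_0 = 0.3554

0.3554


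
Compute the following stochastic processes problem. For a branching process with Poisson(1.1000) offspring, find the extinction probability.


Since mu = 1.1000 > 1, extinction prob q < 1.
Solve s = exp(mu*(s-1)) iteratively.
q = 0.8239

0.8239


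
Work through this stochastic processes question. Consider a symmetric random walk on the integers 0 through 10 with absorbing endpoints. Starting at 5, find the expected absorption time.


For symmetric RW on 0,...,N with absorbing barriers, E(i) = i*(N-i)
E(5) = 5 * 5 = 25

25


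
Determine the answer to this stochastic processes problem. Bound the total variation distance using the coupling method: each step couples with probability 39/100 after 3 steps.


TV distance bound <= (1-delta)^n
= (1 - 0.3900)^3
= 0.6100^3
= 0.2270

0.2270


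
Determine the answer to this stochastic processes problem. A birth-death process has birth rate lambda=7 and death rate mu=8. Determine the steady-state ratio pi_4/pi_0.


For birth-death process, pi_n/pi_0 = (lambda/mu)^n
= (7/8)^4
= 0.5862

0.5862


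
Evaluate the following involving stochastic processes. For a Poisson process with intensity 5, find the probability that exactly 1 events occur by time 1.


P(N(t)=k) = (lambda*t)^k * exp(-lambda*t) / k!
lambda*t = 5
= 5^1 * exp(-5) / 1!
= 5 * 0.0067 / 1
= 0.0337

0.0337


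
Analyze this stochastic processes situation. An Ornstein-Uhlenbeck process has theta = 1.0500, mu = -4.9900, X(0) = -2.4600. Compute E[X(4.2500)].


E[X(t)] = mu + (X(0) - mu)*exp(-theta*t)
= -4.9900 + (-2.4600 - -4.9900)*exp(-1.0500*4.2500)
= -4.9900 + 2.5300 * 0.0115
= -4.9608

-4.9608


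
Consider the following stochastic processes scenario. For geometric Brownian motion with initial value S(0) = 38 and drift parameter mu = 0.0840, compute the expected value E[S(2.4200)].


E[S(t)] = S(0) * exp(mu * t)
= 38 * exp(0.0840 * 2.4200)
= 38 * 1.2254
= 46.5658

46.5658


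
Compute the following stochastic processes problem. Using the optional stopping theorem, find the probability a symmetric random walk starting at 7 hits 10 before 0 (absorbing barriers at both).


By optional stopping theorem: E(M at tau) = M(0) = 7
P(hit 10)*10 + P(hit 0)*0 = 7
P(hit 10) = (7 - 0)/(10 - 0) = 7/10 = 0.7000

0.7000


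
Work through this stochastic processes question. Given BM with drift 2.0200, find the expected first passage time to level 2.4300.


Expected first passage time = a/mu
= 2.4300/2.0200
= 1.2030

1.2030


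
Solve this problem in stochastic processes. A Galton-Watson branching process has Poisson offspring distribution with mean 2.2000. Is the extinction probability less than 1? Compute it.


Since mu = 2.2000 > 1, extinction prob q < 1.
Solve s = exp(mu*(s-1)) iteratively.
q = 0.1563

0.1563


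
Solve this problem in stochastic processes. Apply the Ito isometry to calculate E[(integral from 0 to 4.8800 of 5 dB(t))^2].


By Ito isometry: E[(int f dB)^2] = int f^2 dt
= 5^2 * 4.8800
= 25 * 4.8800 = 122.0000

122.0000


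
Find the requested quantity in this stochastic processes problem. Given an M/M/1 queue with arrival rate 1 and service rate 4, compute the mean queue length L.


rho = 1/4 = 0.2500
L = rho/(1-rho)
= 0.2500/0.7500
= 0.3333

0.3333


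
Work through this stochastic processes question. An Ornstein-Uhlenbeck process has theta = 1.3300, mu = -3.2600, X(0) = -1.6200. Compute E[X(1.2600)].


E[X(t)] = mu + (X(0) - mu)*exp(-theta*t)
= -3.2600 + (-1.6200 - -3.2600)*exp(-1.3300*1.2600)
= -3.2600 + 1.6400 * 0.1872
= -2.9531

-2.9531


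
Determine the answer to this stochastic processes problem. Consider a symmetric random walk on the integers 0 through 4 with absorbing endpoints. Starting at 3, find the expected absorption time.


For symmetric RW on 0,...,N with absorbing barriers, E(i) = i*(N-i)
E(3) = 3 * 1 = 3

3


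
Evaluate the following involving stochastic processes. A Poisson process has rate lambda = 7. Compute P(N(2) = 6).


P(N(t)=k) = (lambda*t)^k * exp(-lambda*t) / k!
lambda*t = 14
= 14^6 * exp(-14) / 6!
= 7529536 * 8.3153e-07 / 720
= 0.0087

0.0087


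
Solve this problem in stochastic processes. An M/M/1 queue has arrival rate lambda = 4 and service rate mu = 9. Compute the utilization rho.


rho = lambda/mu
= 4/9
= 0.4444

0.4444


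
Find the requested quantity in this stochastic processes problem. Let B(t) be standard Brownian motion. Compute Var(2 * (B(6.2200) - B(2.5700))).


Var(alpha*(B(t)-B(s))) = alpha^2 * (t-s)
= 2^2 * (6.2200 - 2.5700)
= 4 * 3.6500
= 14.6000

14.6000


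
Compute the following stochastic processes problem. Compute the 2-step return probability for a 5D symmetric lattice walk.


P(return in 2 steps) = P(reverse first step) = 1/(2d)
= 1/10
= 0.1000

0.1000


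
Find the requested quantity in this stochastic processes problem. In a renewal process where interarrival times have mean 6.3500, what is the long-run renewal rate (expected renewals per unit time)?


Long-run renewal rate = 1/E(X)
= 1/6.3500
= 0.1575

0.1575


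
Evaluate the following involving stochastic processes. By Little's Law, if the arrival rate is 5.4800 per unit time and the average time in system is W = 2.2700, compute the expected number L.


Little's Law: L = lambda * W
= 5.4800 * 2.2700
= 12.4396

12.4396


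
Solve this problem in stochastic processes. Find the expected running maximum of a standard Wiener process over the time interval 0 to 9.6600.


E(max B(s)) = sqrt(2t/pi)
= sqrt(2*9.6600/pi)
= sqrt(6.1497)
= 2.4799

2.4799


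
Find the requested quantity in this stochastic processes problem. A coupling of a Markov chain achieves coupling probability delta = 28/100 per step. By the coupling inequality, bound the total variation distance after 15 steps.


TV distance bound <= (1-delta)^n
= (1 - 0.2800)^15
= 0.7200^15
= 0.0072

0.0072


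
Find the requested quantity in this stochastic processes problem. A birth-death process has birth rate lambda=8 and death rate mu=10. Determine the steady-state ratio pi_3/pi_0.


For birth-death process, pi_n/pi_0 = (lambda/mu)^n
= (8/10)^3
= 0.5120

0.5120


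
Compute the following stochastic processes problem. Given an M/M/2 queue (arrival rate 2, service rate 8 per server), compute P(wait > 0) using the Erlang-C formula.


a = lambda/mu = 0.2500
rho = a/c = 0.1250
Erlang-C formula applied:
C(c,a) = 0.0278

0.0278


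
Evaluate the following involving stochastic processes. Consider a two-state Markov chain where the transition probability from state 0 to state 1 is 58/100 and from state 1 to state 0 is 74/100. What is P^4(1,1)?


Computing P^4 by matrix multiplication.
P = [[0.4200, 0.5800], [0.7400, 0.2600]]
After raising P to the power 4:
P^4(1,1) = 0.4453

0.4453


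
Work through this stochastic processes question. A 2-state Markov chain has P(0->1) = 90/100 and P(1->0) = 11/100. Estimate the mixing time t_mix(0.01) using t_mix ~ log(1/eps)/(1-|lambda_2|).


lambda_2 = |1 - p01 - p10| = |1 - 0.9000 - 0.1100| = 0.0100
t_mix ~ log(1/eps)/(1 - |lambda_2|)
= log(100)/(1 - 0.0100) = 4.6052/0.9900
= 4.6517

4.6517


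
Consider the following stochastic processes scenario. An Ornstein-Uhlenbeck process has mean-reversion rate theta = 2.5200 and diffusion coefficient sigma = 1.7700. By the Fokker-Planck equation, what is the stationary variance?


Stationary variance = sigma^2 / (2*theta)
= 1.7700^2 / (2*2.5200)
= 3.1329 / 5.0400
= 0.6216

0.6216


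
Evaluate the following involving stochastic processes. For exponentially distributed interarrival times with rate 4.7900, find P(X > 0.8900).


P(X > t) = exp(-lambda * t)
= exp(-4.7900 * 0.8900)
= exp(-4.2631) = 0.0141

0.0141


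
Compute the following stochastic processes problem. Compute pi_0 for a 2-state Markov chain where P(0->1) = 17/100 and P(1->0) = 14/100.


Stationary distribution: pi_0 = p10/(p01+p10), pi_1 = p01/(p01+p10)
p01 = 0.1700, p10 = 0.1400
pi_0 = 0.4516

0.4516


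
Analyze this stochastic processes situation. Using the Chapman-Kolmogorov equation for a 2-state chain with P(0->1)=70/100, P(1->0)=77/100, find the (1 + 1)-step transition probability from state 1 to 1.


P^2 = P^1 * P^1
Computing via matrix multiplication of the transition matrix.
Entry (1,1) of P^2 = 0.5919

0.5919


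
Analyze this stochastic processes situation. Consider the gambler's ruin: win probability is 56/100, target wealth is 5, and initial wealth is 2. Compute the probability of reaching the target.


Gambler's ruin formula:
r = q/p = 0.4400/0.5600 = 0.7857
P(win) = (1 - r^i)/(1 - r^N)
= (1 - 0.7857^2)/(1 - 0.7857^5)
= 0.5462

0.5462


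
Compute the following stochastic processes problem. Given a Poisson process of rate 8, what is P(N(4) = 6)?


P(N(t)=k) = (lambda*t)^k * exp(-lambda*t) / k!
lambda*t = 32
= 32^6 * exp(-32) / 6!
= 1073741824 * 1.2664e-14 / 720
= 1.8886e-08

1.8886e-08


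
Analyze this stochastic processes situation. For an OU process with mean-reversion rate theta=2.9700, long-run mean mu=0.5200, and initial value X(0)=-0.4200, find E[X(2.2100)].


E[X(t)] = mu + (X(0) - mu)*exp(-theta*t)
= 0.5200 + (-0.4200 - 0.5200)*exp(-2.9700*2.2100)
= 0.5200 + -0.9400 * 0.0014
= 0.5187

0.5187


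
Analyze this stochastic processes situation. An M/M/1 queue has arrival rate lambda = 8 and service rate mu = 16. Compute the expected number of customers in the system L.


rho = 8/16 = 0.5000
L = rho/(1-rho)
= 0.5000/0.5000
= 1.0000

1.0000


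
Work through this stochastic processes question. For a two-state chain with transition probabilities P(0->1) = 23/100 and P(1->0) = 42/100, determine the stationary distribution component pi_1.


Stationary distribution: pi_0 = p10/(p01+p10), pi_1 = p01/(p01+p10)
p01 = 0.2300, p10 = 0.4200
pi_1 = 0.3538

0.3538


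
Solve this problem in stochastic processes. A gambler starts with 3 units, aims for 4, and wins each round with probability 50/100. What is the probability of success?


p = 1/2: P(win) = i/N = 3/4
= 0.7500

0.7500


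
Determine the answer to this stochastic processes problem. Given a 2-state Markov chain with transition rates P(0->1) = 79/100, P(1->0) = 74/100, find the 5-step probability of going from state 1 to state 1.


Computing P^5 by matrix multiplication.
P = [[0.2100, 0.7900], [0.7400, 0.2600]]
After raising P to the power 5:
P^5(1,1) = 0.4961

0.4961


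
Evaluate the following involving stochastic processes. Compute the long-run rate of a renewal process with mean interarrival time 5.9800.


Long-run renewal rate = 1/E(X)
= 1/5.9800
= 0.1672

0.1672


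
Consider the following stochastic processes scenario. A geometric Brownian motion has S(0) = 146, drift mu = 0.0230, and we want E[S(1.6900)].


E[S(t)] = S(0) * exp(mu * t)
= 146 * exp(0.0230 * 1.6900)
= 146 * 1.0396
= 151.7868

151.7868


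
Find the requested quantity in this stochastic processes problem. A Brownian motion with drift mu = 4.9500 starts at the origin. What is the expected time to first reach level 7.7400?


Expected first passage time = a/mu
= 7.7400/4.9500
= 1.5636

1.5636


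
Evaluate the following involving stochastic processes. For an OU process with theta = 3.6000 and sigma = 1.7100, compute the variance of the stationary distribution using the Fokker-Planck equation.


Stationary variance = sigma^2 / (2*theta)
= 1.7100^2 / (2*3.6000)
= 2.9241 / 7.2000
= 0.4061

0.4061


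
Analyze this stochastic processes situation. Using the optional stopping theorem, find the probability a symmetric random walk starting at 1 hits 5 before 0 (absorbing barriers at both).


By optional stopping theorem: E(M at tau) = M(0) = 1
P(hit 5)*5 + P(hit 0)*0 = 1
P(hit 5) = (1 - 0)/(5 - 0) = 1/5 = 0.2000

0.2000


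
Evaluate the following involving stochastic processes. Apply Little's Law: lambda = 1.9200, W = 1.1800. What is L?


Little's Law: L = lambda * W
= 1.9200 * 1.1800
= 2.2656

2.2656


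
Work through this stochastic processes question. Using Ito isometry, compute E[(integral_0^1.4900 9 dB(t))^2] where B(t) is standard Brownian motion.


By Ito isometry: E[(int f dB)^2] = int f^2 dt
= 9^2 * 1.4900
= 81 * 1.4900 = 120.6900

120.6900


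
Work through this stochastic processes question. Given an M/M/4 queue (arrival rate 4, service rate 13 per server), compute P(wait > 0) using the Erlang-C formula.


a = lambda/mu = 0.3077
rho = a/c = 0.0769
Erlang-C formula applied:
C(c,a) = 2.9743e-04

2.9743e-04


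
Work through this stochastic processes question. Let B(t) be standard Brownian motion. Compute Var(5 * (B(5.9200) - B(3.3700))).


Var(alpha*(B(t)-B(s))) = alpha^2 * (t-s)
= 5^2 * (5.9200 - 3.3700)
= 25 * 2.5500
= 63.7500

63.7500


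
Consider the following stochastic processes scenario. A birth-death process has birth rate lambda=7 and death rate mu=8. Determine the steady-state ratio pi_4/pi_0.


For birth-death process, pi_n/pi_0 = (lambda/mu)^n
= (7/8)^4
= 0.5862

0.5862


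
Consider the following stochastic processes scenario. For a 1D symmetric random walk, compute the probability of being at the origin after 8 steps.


P(S(8) = 0) = C(8,4) / 4^4
= 70 / 256
= 0.2734

0.2734


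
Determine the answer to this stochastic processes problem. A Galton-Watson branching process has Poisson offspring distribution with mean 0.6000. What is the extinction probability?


Since mu = 0.6000 <= 1, extinction probability = 1.

1.0000


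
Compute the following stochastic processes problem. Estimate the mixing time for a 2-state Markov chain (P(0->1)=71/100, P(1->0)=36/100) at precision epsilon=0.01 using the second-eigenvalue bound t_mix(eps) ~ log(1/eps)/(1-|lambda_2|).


lambda_2 = |1 - p01 - p10| = |1 - 0.7100 - 0.3600| = 0.0700
t_mix ~ log(1/eps)/(1 - |lambda_2|)
= log(100)/(1 - 0.0700) = 4.6052/0.9300
= 4.9518

4.9518


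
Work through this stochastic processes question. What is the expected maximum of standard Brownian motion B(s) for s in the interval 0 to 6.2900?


E(max B(s)) = sqrt(2t/pi)
= sqrt(2*6.2900/pi)
= sqrt(4.0043)
= 2.0011

2.0011


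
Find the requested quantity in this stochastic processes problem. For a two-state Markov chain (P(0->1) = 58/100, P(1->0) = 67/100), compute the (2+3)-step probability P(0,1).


P^5 = P^2 * P^3
Computing via matrix multiplication of the transition matrix.
Entry (0,1) of P^5 = 0.4645

0.4645


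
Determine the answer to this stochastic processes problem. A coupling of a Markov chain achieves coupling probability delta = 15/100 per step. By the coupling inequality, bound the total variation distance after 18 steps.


TV distance bound <= (1-delta)^n
= (1 - 0.1500)^18
= 0.8500^18
= 0.0536

0.0536


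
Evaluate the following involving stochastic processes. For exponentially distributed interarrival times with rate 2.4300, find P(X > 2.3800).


P(X > t) = exp(-lambda * t)
= exp(-2.4300 * 2.3800)
= exp(-5.7834) = 0.0031

0.0031


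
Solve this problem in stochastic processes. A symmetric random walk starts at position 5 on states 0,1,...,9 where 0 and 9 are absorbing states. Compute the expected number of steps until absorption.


For symmetric RW on 0,...,N with absorbing barriers, E(i) = i*(N-i)
E(5) = 5 * 4 = 20

20


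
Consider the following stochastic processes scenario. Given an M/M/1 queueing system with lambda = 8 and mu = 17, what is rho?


rho = lambda/mu
= 8/17
= 0.4706

0.4706


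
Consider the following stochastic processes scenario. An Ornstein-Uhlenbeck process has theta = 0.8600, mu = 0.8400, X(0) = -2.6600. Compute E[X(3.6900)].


E[X(t)] = mu + (X(0) - mu)*exp(-theta*t)
= 0.8400 + (-2.6600 - 0.8400)*exp(-0.8600*3.6900)
= 0.8400 + -3.5000 * 0.0419
= 0.6935

0.6935


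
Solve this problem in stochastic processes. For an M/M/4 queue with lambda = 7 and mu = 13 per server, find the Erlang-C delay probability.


a = lambda/mu = 0.5385
rho = a/c = 0.1346
Erlang-C formula applied:
C(c,a) = 0.0024

0.0024


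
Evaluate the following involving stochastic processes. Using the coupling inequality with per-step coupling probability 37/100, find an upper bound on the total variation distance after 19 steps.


TV distance bound <= (1-delta)^n
= (1 - 0.3700)^19
= 0.6300^19
= 1.5398e-04

1.5398e-04


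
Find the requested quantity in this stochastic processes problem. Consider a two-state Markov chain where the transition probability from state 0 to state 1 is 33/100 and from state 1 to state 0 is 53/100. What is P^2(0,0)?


Computing P^2 by matrix multiplication.
P = [[0.6700, 0.3300], [0.5300, 0.4700]]
After raising P to the power 2:
P^2(0,0) = 0.6238

0.6238


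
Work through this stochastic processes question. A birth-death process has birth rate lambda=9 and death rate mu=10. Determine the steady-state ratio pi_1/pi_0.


For birth-death process, pi_n/pi_0 = (lambda/mu)^n
= (9/10)^1
= 0.9000

0.9000


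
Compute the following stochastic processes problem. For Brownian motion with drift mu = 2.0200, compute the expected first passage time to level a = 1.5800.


Expected first passage time = a/mu
= 1.5800/2.0200
= 0.7822

0.7822


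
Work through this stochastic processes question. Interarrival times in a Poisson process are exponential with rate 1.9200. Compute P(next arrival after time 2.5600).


P(X > t) = exp(-lambda * t)
= exp(-1.9200 * 2.5600)
= exp(-4.9152) = 0.0073

0.0073


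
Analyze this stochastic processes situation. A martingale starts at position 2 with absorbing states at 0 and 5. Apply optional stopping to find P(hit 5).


By optional stopping theorem: E(M at tau) = M(0) = 2
P(hit 5)*5 + P(hit 0)*0 = 2
P(hit 5) = (2 - 0)/(5 - 0) = 2/5 = 0.4000

0.4000


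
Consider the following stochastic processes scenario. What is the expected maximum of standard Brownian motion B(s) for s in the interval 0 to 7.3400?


E(max B(s)) = sqrt(2t/pi)
= sqrt(2*7.3400/pi)
= sqrt(4.6728)
= 2.1617

2.1617


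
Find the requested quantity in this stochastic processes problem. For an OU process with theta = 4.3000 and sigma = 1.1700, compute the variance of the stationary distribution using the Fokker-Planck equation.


Stationary variance = sigma^2 / (2*theta)
= 1.1700^2 / (2*4.3000)
= 1.3689 / 8.6000
= 0.1592

0.1592


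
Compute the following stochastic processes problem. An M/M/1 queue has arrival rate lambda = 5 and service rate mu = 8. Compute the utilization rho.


rho = lambda/mu
= 5/8
= 0.6250

0.6250


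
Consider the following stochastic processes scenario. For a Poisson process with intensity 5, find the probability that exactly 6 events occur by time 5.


P(N(t)=k) = (lambda*t)^k * exp(-lambda*t) / k!
lambda*t = 25
= 25^6 * exp(-25) / 6!
= 244140625 * 1.3888e-11 / 720
= 4.7092e-06

4.7092e-06


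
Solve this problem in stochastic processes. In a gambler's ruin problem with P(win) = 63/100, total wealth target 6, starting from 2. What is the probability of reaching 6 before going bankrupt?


Gambler's ruin formula:
r = q/p = 0.3700/0.6300 = 0.5873
P(win) = (1 - r^i)/(1 - r^N)
= (1 - 0.5873^2)/(1 - 0.5873^6)
= 0.6831

0.6831


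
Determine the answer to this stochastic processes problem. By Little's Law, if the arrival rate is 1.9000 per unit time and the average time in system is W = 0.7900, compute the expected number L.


Little's Law: L = lambda * W
= 1.9000 * 0.7900
= 1.5010

1.5010


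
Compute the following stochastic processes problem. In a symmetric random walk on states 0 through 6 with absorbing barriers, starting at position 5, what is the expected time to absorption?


For symmetric RW on 0,...,N with absorbing barriers, E(i) = i*(N-i)
E(5) = 5 * 1 = 5

5


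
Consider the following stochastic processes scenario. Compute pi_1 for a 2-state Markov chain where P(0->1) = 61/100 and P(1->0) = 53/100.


Stationary distribution: pi_0 = p10/(p01+p10), pi_1 = p01/(p01+p10)
p01 = 0.6100, p10 = 0.5300
pi_1 = 0.5351

0.5351


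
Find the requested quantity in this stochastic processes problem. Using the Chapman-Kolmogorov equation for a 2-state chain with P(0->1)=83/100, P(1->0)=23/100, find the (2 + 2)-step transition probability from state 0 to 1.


P^4 = P^2 * P^2
Computing via matrix multiplication of the transition matrix.
Entry (0,1) of P^4 = 0.7830

0.7830


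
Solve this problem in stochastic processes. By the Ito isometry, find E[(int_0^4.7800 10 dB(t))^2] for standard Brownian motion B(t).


By Ito isometry: E[(int f dB)^2] = int f^2 dt
= 10^2 * 4.7800
= 100 * 4.7800 = 478.0000

478.0000


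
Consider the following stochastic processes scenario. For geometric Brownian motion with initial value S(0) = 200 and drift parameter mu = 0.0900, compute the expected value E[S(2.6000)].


E[S(t)] = S(0) * exp(mu * t)
= 200 * exp(0.0900 * 2.6000)
= 200 * 1.2636
= 252.7289

252.7289


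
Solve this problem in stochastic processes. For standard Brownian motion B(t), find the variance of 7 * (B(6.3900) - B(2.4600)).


Var(alpha*(B(t)-B(s))) = alpha^2 * (t-s)
= 7^2 * (6.3900 - 2.4600)
= 49 * 3.9300
= 192.5700

192.5700


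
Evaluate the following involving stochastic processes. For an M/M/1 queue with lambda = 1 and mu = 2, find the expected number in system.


rho = 1/2 = 0.5000
L = rho/(1-rho)
= 0.5000/0.5000
= 1.0000

1.0000
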